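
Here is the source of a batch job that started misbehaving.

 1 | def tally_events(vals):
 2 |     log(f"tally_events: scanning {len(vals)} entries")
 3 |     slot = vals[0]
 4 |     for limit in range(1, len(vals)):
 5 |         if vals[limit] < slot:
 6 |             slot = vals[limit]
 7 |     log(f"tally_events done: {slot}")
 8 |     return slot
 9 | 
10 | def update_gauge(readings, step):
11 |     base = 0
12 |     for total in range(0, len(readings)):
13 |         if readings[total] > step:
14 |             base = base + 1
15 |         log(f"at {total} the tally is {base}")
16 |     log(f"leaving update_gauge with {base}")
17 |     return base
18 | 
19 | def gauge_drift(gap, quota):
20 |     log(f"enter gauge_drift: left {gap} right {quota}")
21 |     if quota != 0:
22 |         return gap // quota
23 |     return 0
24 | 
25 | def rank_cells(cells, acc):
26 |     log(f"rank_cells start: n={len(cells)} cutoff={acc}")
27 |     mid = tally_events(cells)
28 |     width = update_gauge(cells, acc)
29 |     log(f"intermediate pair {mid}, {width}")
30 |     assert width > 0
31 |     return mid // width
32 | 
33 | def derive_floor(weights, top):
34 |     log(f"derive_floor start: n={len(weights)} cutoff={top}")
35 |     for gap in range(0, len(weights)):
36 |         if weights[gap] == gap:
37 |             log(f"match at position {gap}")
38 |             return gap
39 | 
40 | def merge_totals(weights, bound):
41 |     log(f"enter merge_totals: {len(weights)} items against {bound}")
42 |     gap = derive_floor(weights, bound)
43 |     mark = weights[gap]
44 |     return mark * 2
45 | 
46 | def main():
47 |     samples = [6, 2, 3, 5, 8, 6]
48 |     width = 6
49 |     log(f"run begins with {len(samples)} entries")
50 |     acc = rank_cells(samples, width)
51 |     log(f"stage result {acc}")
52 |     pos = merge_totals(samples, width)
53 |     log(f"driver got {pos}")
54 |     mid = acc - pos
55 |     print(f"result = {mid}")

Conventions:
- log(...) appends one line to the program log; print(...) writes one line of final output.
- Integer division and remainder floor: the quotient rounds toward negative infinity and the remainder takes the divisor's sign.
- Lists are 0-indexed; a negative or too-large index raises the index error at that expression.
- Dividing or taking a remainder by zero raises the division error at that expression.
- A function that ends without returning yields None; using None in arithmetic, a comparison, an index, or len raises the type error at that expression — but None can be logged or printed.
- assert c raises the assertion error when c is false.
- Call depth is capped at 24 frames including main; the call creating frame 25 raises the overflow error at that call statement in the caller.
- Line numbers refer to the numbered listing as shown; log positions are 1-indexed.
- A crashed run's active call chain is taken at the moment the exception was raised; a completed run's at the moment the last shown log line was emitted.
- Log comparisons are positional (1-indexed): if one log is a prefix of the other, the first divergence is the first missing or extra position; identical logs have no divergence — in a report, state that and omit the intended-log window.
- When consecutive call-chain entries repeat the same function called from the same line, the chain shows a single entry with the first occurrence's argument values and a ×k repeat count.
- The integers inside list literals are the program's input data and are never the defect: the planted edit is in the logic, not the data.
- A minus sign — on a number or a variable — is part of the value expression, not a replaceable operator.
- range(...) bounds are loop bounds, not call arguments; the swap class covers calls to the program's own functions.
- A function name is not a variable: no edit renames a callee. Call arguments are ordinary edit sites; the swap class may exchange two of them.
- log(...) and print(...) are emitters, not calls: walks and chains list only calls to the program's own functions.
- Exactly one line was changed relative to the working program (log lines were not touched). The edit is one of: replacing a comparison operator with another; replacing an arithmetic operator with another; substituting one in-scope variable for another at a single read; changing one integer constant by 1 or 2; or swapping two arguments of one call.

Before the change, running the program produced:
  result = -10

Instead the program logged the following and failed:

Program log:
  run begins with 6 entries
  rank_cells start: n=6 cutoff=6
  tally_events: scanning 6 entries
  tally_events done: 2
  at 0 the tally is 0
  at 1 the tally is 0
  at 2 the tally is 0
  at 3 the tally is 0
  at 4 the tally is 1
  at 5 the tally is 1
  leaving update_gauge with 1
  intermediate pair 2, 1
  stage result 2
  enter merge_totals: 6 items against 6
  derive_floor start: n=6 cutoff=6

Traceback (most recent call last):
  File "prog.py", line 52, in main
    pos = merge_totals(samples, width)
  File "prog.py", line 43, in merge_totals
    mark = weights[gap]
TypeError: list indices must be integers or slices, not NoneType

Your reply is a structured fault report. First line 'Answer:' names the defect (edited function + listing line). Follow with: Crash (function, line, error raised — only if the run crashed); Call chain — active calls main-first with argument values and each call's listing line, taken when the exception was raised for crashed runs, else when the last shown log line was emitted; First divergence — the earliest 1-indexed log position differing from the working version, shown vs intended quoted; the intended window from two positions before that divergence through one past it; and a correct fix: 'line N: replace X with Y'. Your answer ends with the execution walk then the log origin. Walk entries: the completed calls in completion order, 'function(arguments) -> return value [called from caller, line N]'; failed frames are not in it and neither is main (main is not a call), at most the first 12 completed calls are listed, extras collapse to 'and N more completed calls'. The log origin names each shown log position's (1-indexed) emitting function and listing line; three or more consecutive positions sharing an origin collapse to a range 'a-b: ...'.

Answer: the defect is in derive_floor at line 36.
Key observation: The log ends early — 15 lines, where the working version next logs 'match at position 0'.
Crash: merge_totals, line 43, TypeError.
Call chain: main -> merge_totals([6, 2, 3, 5, 8, 6], 6) (called at line 52).
First divergence: position 16 — the faulty run's log ends after 15 lines; the working version continues with 'match at position 0'.
Intended log window:
  14: enter merge_totals: 6 items against 6
  15: derive_floor start: n=6 cutoff=6
  16: match at position 0
  17: driver got 12
Execution walk:
  tally_events([6, 2, 3, 5, 8, 6]) -> 2  [called from rank_cells, line 27]
  update_gauge([6, 2, 3, 5, 8, 6], 6) -> 1  [called from rank_cells, line 28]
  rank_cells([6, 2, 3, 5, 8, 6], 6) -> 2  [called from main, line 50]
  derive_floor([6, 2, 3, 5, 8, 6], 6) -> None  [called from merge_totals, line 42]
Origin of each log line:
  1: from main, line 49
  2: from rank_cells, line 26
  3: from tally_events, line 2
  4: from tally_events, line 7
  5-10: from update_gauge, line 15
  11: from update_gauge, line 16
  12: from rank_cells, line 29
  13: from main, line 51
  14: from merge_totals, line 41
  15: from derive_floor, line 34
A correct fix: line 36: replace `weights[gap] == gap` with `weights[gap] == top`.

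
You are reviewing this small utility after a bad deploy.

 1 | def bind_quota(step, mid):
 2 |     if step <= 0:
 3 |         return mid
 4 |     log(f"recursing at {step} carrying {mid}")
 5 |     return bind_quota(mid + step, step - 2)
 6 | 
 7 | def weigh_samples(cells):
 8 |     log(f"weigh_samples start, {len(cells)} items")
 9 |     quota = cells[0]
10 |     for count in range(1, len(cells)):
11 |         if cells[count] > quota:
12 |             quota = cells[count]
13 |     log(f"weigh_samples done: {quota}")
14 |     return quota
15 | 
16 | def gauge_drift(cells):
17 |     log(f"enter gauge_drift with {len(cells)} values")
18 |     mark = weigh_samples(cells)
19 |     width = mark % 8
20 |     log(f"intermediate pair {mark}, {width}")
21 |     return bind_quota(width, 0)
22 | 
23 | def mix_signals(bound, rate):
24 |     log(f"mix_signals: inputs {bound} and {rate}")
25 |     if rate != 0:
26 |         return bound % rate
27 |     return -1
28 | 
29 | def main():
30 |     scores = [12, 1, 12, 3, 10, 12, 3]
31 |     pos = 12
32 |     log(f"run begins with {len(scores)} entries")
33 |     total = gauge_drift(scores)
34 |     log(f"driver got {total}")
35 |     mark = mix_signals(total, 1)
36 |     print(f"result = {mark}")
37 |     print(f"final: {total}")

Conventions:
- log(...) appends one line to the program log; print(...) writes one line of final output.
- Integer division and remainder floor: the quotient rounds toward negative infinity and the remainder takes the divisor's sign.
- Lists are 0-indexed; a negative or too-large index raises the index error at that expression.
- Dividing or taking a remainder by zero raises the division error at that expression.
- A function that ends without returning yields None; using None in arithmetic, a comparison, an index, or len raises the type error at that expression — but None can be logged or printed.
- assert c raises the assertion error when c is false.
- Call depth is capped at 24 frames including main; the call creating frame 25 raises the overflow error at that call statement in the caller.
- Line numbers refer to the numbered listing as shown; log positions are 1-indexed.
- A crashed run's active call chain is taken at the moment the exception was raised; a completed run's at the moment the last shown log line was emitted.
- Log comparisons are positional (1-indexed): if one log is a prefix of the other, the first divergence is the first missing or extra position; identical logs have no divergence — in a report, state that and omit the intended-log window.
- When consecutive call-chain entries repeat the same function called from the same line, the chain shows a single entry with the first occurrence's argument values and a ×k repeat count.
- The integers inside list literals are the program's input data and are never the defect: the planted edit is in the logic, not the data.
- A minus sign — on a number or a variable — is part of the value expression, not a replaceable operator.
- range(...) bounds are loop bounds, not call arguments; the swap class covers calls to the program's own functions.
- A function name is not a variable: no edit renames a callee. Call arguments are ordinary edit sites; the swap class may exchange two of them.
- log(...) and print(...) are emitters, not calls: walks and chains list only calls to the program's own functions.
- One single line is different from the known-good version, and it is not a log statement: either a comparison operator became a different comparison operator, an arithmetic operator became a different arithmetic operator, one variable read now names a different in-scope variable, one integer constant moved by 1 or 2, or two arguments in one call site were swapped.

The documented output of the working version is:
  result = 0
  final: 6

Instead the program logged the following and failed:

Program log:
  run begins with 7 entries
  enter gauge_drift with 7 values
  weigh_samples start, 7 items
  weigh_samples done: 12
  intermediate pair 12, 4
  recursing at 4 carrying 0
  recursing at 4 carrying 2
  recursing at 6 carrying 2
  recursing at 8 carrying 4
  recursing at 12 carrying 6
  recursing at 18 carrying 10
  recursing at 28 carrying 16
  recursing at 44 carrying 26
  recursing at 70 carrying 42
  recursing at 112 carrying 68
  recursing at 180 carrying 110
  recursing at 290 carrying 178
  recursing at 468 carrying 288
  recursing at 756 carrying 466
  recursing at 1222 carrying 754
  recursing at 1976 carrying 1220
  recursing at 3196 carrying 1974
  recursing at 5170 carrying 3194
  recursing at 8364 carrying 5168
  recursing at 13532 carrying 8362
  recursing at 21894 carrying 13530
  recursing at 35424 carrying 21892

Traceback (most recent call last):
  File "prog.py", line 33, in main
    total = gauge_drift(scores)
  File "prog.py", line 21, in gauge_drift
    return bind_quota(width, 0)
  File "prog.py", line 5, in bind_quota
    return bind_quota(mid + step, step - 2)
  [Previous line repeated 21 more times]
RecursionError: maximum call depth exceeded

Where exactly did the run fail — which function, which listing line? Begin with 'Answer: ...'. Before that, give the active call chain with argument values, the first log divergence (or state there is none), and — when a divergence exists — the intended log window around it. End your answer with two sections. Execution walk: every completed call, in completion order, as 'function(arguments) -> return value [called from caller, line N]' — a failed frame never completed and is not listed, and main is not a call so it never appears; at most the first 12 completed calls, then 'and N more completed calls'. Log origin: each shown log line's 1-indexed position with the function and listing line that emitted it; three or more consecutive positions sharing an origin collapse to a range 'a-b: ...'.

Answer: the error was raised in bind_quota, line 5.
Core observation: Position 7 is the first bad log line: 'recursing at 4 carrying 2' should read 'recursing at 2 carrying 4'.
Call chain: main -> gauge_drift([12, 1, 12, 3, 10, 12, 3]) (called at line 33) -> bind_quota(4, 0) (called at line 21) -> bind_quota(4, 2) (called at line 5) ×21.
First divergence: at position 7 the run shows 'recursing at 4 carrying 2' where the working version logs 'recursing at 2 carrying 4'.
Intended log window:
  5: intermediate pair 12, 4
  6: recursing at 4 carrying 0
  7: recursing at 2 carrying 4
  8: driver got 6
Execution walk:
  weigh_samples([12, 1, 12, 3, 10, 12, 3]) -> 12  [called from gauge_drift, line 18]
Log origin:
  1: emitted by main (line 32)
  2: emitted by gauge_drift (line 17)
  3: emitted by weigh_samples (line 8)
  4: emitted by weigh_samples (line 13)
  5: emitted by gauge_drift (line 20)
  6-27: emitted by bind_quota (line 4)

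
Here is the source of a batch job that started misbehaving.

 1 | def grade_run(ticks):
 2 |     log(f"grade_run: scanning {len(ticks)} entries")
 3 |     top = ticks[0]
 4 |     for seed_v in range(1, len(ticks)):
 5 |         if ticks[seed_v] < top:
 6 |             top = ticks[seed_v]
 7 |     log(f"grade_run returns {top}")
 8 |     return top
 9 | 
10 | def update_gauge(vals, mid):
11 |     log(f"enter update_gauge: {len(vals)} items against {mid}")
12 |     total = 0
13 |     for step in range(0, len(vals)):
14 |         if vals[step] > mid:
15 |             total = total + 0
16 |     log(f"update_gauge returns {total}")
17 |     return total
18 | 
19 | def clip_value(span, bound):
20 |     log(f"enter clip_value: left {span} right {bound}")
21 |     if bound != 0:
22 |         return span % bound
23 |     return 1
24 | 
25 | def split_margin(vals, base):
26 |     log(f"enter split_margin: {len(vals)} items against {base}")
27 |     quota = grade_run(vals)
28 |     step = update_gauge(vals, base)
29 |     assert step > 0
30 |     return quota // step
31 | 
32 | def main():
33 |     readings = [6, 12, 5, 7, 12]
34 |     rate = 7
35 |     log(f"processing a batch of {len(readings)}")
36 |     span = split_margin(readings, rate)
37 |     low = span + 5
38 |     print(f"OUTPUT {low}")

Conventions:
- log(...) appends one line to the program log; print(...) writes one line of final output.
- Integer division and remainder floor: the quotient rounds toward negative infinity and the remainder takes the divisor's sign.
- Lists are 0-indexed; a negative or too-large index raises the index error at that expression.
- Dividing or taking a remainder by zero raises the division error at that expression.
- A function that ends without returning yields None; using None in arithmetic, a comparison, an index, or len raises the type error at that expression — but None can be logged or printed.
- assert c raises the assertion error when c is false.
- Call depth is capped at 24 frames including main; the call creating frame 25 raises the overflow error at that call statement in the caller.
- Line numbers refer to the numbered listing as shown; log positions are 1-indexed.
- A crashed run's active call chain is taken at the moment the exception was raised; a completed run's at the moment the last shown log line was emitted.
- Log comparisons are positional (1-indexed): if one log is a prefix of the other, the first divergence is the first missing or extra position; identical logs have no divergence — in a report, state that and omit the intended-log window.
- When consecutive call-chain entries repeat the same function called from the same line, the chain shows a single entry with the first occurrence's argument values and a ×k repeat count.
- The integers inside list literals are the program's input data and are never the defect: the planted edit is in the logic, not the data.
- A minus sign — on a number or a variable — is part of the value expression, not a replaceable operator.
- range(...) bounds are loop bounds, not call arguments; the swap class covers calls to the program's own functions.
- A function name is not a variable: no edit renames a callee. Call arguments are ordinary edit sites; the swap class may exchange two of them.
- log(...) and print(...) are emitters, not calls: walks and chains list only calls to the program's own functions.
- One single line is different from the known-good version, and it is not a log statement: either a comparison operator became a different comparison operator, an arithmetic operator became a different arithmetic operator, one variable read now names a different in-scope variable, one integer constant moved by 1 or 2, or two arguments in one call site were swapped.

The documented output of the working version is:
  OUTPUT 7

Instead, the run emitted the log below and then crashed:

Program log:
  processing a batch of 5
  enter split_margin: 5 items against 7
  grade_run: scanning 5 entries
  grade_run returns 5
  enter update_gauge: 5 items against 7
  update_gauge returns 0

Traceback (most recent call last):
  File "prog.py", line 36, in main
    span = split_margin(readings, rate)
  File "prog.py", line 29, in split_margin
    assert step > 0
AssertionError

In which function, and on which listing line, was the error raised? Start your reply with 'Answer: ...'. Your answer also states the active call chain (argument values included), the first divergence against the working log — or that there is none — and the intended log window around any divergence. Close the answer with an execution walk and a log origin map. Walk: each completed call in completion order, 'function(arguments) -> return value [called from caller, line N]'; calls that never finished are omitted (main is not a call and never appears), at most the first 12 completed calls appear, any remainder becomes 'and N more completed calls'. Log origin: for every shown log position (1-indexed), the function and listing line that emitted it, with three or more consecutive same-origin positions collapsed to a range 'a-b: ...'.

Answer: the error was raised in split_margin, line 29.
Key observation: Position 6 is the first bad log line: 'update_gauge returns 0' should read 'update_gauge returns 2'.
Call chain: main -> split_margin([6, 12, 5, 7, 12], 7) (called at line 36).
First divergence: at position 6 the run shows 'update_gauge returns 0' where the working version logs 'update_gauge returns 2'.
Intended log window:
  4: grade_run returns 5
  5: enter update_gauge: 5 items against 7
  6: update_gauge returns 2
Execution walk:
  grade_run([6, 12, 5, 7, 12]) -> 5  [called from split_margin, line 27]
  update_gauge([6, 12, 5, 7, 12], 7) -> 0  [called from split_margin, line 28]
Log origin:
  1: from main, line 35
  2: from split_margin, line 26
  3: from grade_run, line 2
  4: from grade_run, line 7
  5: from update_gauge, line 11
  6: from update_gauge, line 16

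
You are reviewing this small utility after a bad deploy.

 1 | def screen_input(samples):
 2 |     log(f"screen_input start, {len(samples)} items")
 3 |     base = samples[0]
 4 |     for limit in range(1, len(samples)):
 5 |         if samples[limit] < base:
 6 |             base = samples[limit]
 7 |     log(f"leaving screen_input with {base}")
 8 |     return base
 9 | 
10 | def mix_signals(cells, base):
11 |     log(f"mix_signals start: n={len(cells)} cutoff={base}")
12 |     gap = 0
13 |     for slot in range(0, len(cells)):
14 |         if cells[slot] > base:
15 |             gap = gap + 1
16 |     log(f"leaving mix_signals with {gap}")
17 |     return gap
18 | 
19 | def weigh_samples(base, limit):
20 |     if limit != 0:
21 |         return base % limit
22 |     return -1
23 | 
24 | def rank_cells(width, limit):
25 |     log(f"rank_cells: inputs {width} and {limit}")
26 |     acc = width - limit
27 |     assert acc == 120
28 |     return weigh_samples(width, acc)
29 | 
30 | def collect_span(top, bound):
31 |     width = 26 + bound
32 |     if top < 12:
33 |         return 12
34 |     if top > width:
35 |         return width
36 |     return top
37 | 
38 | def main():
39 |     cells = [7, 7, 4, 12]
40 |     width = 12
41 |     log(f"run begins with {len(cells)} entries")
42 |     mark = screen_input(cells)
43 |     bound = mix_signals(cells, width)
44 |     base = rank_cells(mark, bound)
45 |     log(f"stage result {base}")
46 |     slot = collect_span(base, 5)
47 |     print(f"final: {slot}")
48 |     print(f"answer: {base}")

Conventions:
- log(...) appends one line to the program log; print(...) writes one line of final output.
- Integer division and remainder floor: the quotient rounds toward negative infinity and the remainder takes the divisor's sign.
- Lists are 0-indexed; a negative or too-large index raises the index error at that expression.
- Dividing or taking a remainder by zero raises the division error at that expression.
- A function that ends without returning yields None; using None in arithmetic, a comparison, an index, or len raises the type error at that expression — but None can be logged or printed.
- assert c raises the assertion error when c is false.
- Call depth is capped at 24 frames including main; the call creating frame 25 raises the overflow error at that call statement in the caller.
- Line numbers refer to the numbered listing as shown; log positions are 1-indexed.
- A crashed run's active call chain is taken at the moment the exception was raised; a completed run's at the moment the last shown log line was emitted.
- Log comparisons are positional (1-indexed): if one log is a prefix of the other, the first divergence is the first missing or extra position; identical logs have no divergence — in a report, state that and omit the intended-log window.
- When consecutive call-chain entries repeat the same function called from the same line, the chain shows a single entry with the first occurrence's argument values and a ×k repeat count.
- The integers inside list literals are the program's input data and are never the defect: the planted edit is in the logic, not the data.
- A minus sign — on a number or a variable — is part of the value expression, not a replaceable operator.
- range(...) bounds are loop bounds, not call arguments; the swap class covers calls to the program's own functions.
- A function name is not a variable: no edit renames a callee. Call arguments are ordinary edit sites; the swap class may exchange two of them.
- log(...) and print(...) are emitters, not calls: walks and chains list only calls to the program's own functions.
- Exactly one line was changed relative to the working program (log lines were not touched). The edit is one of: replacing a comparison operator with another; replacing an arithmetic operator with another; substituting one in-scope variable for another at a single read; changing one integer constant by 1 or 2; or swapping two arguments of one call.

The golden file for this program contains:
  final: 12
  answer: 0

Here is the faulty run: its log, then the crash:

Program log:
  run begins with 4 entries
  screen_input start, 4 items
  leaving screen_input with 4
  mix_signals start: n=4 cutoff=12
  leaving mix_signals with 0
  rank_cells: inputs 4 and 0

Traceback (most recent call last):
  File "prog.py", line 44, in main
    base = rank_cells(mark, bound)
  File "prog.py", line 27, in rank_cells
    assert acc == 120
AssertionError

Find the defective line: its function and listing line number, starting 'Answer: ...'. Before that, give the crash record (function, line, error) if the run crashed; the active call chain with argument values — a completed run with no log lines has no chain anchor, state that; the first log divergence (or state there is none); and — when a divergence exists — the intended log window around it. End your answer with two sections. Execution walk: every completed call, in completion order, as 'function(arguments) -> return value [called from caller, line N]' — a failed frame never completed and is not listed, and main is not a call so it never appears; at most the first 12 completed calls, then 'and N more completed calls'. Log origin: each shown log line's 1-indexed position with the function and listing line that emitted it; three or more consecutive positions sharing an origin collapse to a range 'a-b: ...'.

Answer: the defect is in rank_cells at line 27.
Key observation: A complete run would log 'stage result 0' next, but this one stopped at 6 lines.
Crash: rank_cells, line 27, AssertionError.
Call chain: main -> rank_cells(4, 0) (called at line 44).
First divergence: position 7 — after 6 matching lines the faulty run goes silent; intended next line 'stage result 0'.
Intended log window:
  5: leaving mix_signals with 0
  6: rank_cells: inputs 4 and 0
  7: stage result 0
Execution walk:
  screen_input([7, 7, 4, 12]) -> 4  [called from main, line 42]
  mix_signals([7, 7, 4, 12], 12) -> 0  [called from main, line 43]
Log origins:
  1: logged in main at line 41
  2: logged in screen_input at line 2
  3: logged in screen_input at line 7
  4: logged in mix_signals at line 11
  5: logged in mix_signals at line 16
  6: logged in rank_cells at line 25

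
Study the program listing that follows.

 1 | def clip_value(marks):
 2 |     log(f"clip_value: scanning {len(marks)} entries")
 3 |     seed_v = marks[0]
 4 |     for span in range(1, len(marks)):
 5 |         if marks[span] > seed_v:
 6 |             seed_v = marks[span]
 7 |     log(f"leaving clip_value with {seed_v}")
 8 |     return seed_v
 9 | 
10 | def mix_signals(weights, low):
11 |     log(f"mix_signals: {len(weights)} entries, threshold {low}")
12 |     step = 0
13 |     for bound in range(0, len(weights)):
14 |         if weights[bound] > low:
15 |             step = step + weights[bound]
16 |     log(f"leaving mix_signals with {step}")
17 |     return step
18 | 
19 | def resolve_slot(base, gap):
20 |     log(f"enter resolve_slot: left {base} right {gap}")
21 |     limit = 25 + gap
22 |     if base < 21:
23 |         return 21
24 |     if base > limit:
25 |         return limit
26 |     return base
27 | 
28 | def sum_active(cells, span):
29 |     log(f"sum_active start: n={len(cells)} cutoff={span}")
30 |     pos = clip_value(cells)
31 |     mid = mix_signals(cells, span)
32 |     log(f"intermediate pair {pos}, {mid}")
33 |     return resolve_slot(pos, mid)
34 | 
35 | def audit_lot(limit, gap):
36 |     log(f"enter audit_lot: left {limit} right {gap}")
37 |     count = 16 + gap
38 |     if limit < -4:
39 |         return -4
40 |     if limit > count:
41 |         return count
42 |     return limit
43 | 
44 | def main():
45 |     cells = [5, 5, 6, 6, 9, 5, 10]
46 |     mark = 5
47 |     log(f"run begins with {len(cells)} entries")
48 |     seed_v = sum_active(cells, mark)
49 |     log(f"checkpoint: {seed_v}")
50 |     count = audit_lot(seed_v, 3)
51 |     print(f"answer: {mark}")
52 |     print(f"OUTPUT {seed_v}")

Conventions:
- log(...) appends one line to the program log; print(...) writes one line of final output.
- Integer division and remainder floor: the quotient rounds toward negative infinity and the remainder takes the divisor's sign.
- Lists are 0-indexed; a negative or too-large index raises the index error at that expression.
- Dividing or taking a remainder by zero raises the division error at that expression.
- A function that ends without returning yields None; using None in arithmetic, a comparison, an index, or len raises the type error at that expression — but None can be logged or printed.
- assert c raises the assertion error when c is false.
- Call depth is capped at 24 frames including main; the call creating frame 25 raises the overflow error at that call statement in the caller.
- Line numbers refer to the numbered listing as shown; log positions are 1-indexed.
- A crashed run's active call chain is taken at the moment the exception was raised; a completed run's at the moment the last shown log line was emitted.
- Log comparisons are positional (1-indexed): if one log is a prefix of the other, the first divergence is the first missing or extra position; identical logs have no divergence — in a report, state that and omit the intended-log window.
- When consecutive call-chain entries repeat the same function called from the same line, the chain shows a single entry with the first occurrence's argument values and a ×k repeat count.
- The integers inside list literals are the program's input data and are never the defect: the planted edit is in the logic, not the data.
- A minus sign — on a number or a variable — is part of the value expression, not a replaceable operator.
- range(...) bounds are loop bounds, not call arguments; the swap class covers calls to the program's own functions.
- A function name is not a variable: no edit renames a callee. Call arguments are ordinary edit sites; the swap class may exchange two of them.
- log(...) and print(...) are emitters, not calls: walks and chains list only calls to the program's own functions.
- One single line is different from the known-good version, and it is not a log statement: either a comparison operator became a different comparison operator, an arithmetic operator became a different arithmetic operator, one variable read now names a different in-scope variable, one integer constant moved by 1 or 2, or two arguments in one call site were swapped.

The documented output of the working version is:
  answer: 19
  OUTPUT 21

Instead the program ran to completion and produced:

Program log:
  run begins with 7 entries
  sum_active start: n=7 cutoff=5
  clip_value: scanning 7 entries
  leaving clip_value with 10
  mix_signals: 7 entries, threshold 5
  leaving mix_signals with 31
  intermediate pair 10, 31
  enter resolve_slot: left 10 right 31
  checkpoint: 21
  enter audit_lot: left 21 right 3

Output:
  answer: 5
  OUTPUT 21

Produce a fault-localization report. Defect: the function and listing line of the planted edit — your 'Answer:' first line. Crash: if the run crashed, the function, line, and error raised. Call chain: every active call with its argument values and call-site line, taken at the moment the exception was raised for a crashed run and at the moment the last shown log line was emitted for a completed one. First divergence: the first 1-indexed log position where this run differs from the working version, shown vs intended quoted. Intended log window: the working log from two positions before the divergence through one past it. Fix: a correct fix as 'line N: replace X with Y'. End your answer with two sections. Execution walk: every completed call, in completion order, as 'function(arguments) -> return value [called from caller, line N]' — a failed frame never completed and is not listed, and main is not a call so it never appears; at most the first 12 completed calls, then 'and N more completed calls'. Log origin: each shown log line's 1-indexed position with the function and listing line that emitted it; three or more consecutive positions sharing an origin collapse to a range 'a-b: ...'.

Answer: the defect is in main at line 51.
Core observation: Every logged value matches the working version; the printed result is what differs.
Call chain: main -> audit_lot(21, 3) (called at line 50).
First divergence: none (the log streams are identical).
Execution walk:
  clip_value([5, 5, 6, 6, 9, 5, 10]) -> 10  [called from sum_active, line 30]
  mix_signals([5, 5, 6, 6, 9, 5, 10], 5) -> 31  [called from sum_active, line 31]
  resolve_slot(10, 31) -> 21  [called from sum_active, line 33]
  sum_active([5, 5, 6, 6, 9, 5, 10], 5) -> 21  [called from main, line 48]
  audit_lot(21, 3) -> 19  [called from main, line 50]
Log origin:
  1: logged in main at line 47
  2: logged in sum_active at line 29
  3: logged in clip_value at line 2
  4: logged in clip_value at line 7
  5: logged in mix_signals at line 11
  6: logged in mix_signals at line 16
  7: logged in sum_active at line 32
  8: logged in resolve_slot at line 20
  9: logged in main at line 49
  10: logged in audit_lot at line 36
A correct fix: line 51: replace `mark` with `count`.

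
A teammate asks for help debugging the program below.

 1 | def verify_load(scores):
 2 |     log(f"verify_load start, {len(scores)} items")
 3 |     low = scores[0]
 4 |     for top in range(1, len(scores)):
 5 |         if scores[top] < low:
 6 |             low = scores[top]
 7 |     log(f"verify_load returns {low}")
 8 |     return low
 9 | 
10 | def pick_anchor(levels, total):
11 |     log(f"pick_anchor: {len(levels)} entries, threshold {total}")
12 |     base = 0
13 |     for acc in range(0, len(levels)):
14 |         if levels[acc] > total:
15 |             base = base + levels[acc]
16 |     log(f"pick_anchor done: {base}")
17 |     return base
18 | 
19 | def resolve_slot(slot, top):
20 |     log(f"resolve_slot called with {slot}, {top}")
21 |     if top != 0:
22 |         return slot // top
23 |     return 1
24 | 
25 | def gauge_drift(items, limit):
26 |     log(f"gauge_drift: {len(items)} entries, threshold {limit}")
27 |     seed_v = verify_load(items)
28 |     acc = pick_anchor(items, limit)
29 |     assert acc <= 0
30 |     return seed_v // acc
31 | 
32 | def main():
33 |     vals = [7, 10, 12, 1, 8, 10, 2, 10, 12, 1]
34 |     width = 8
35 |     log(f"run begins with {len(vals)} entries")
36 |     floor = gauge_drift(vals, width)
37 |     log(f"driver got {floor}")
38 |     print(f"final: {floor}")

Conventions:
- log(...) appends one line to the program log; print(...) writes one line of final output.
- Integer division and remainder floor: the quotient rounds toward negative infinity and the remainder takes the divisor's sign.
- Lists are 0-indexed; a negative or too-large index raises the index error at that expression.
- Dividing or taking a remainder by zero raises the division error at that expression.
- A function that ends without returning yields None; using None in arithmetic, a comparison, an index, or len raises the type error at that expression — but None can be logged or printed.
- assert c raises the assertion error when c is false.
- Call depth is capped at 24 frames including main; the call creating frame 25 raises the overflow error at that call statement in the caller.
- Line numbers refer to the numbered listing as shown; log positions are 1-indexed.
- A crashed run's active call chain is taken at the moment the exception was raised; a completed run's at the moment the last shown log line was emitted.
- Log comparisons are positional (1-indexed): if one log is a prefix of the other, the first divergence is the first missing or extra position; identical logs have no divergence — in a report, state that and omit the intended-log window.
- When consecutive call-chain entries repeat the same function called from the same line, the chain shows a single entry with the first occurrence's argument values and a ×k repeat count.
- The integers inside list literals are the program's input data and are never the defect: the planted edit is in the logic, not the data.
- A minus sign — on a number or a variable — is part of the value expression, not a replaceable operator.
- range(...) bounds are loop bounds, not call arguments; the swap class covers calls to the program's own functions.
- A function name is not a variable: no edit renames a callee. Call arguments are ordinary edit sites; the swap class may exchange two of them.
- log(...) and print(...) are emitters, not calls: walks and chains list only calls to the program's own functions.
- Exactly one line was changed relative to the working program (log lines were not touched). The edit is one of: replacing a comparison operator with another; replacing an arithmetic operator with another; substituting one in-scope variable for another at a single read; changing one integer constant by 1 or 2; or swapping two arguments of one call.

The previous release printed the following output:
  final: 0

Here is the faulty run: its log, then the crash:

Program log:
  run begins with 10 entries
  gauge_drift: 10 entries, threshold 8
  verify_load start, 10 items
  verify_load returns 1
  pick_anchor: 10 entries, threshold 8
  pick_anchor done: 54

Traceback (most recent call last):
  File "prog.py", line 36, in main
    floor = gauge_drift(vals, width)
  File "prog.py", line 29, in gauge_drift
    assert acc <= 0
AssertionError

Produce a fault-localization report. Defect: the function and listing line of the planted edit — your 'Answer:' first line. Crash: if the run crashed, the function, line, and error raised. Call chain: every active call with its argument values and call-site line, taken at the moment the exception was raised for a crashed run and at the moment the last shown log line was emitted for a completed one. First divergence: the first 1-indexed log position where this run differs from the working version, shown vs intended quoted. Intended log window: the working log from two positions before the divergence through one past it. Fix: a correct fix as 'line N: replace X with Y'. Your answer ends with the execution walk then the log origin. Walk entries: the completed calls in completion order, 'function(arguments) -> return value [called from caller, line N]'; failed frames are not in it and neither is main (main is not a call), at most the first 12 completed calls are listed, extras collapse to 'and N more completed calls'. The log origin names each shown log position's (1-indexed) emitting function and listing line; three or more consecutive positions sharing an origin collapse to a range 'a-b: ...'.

Answer: the defect is in gauge_drift at line 29.
Key observation: The faulty run's log stops after 6 lines; the working version's next line would be 'driver got 0'.
Crash: gauge_drift, line 29, AssertionError.
Call chain: main -> gauge_drift([7, 10, 12, 1, 8, 10, 2, 10, 12, 1], 8) (called at line 36).
First divergence: position 7 (shown log ended at 6 lines; the working version continues: 'driver got 0').
Intended log window:
  5: pick_anchor: 10 entries, threshold 8
  6: pick_anchor done: 54
  7: driver got 0
Execution walk:
  verify_load([7, 10, 12, 1, 8, 10, 2, 10, 12, 1]) -> 1  [called from gauge_drift, line 27]
  pick_anchor([7, 10, 12, 1, 8, 10, 2, 10, 12, 1], 8) -> 54  [called from gauge_drift, line 28]
Log origin:
  1: logged in main at line 35
  2: logged in gauge_drift at line 26
  3: logged in verify_load at line 2
  4: logged in verify_load at line 7
  5: logged in pick_anchor at line 11
  6: logged in pick_anchor at line 16
A correct fix: line 29: replace `<=` with `>`.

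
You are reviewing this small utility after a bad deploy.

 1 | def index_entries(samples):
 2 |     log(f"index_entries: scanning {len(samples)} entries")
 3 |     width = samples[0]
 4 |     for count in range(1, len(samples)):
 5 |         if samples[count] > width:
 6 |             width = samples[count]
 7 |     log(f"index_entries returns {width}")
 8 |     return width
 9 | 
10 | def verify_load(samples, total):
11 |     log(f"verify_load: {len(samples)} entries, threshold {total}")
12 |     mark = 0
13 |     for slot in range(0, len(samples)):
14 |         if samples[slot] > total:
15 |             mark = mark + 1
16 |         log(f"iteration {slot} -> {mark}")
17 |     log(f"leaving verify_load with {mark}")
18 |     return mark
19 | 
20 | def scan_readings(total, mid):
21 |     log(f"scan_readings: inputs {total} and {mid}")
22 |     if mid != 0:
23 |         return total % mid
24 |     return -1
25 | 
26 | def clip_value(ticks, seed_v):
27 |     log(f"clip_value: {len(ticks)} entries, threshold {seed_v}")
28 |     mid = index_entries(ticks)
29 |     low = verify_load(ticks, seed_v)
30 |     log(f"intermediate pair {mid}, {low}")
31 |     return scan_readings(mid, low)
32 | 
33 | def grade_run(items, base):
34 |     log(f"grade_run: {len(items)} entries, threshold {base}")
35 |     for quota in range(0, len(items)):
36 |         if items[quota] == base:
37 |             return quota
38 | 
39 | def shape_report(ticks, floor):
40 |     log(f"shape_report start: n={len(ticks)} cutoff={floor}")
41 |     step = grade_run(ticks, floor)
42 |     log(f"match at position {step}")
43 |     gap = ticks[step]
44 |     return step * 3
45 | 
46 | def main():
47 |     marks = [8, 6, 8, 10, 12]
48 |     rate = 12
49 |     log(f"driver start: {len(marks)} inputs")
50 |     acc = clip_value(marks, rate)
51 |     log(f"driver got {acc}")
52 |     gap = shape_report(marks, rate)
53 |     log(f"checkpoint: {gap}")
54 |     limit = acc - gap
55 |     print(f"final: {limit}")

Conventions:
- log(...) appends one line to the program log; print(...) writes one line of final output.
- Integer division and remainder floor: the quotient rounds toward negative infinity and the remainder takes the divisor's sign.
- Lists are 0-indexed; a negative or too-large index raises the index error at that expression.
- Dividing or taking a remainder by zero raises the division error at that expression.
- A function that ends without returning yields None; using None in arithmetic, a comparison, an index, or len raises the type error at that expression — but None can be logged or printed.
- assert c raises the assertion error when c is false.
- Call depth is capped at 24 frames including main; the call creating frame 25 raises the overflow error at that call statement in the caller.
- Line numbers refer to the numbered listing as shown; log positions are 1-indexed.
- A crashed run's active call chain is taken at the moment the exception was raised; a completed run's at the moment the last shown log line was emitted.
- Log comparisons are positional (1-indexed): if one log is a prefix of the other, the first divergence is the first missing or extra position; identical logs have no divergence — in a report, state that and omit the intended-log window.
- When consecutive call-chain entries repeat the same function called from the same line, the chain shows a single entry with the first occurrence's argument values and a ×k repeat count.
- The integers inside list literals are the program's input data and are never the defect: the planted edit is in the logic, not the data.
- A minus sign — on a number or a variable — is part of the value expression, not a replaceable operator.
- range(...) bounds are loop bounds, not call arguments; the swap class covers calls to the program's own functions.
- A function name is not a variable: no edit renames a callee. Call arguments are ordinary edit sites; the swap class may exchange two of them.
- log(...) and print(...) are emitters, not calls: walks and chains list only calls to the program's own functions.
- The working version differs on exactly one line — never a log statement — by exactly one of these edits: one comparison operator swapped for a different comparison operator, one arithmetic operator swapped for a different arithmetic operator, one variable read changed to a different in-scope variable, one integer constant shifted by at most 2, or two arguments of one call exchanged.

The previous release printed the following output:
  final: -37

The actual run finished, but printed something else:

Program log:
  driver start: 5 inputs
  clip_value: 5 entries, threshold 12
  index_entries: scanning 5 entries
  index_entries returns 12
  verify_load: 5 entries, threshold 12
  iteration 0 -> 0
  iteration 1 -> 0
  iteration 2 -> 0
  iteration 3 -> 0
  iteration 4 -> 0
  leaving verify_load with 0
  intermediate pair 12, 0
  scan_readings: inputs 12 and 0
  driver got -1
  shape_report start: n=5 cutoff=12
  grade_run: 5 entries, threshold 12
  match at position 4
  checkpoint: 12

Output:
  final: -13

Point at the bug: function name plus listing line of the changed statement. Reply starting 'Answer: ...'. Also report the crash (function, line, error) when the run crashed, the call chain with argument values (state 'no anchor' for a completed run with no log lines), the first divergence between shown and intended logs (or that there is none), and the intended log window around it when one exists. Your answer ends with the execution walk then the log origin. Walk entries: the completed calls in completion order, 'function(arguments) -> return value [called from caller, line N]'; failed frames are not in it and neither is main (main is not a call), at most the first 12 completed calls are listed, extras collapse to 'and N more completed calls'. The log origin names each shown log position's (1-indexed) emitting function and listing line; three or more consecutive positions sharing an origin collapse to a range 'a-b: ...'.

Answer: the defect is in shape_report at line 44.
Key observation: Everything matches until log position 18, which reads 'checkpoint: 12' in place of 'checkpoint: 36'.
Call chain: main.
First divergence: position 18; shown 'checkpoint: 12' vs intended 'checkpoint: 36'.
Intended log window:
  16: grade_run: 5 entries, threshold 12
  17: match at position 4
  18: checkpoint: 36
Execution walk:
  index_entries([8, 6, 8, 10, 12]) -> 12  [called from clip_value, line 28]
  verify_load([8, 6, 8, 10, 12], 12) -> 0  [called from clip_value, line 29]
  scan_readings(12, 0) -> -1  [called from clip_value, line 31]
  clip_value([8, 6, 8, 10, 12], 12) -> -1  [called from main, line 50]
  grade_run([8, 6, 8, 10, 12], 12) -> 4  [called from shape_report, line 41]
  shape_report([8, 6, 8, 10, 12], 12) -> 12  [called from main, line 52]
Log origin:
  1: emitted by main (line 49)
  2: emitted by clip_value (line 27)
  3: emitted by index_entries (line 2)
  4: emitted by index_entries (line 7)
  5: emitted by verify_load (line 11)
  6-10: emitted by verify_load (line 16)
  11: emitted by verify_load (line 17)
  12: emitted by clip_value (line 30)
  13: emitted by scan_readings (line 21)
  14: emitted by main (line 51)
  15: emitted by shape_report (line 40)
  16: emitted by grade_run (line 34)
  17: emitted by shape_report (line 42)
  18: emitted by main (line 53)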